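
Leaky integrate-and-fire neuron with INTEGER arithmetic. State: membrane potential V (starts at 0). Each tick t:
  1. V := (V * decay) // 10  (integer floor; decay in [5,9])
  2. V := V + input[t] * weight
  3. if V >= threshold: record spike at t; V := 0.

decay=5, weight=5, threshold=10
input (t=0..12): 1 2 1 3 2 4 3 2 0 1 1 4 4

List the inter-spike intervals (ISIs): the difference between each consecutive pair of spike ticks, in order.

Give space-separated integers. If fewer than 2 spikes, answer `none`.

t=0: input=1 -> V=5
t=1: input=2 -> V=0 FIRE
t=2: input=1 -> V=5
t=3: input=3 -> V=0 FIRE
t=4: input=2 -> V=0 FIRE
t=5: input=4 -> V=0 FIRE
t=6: input=3 -> V=0 FIRE
t=7: input=2 -> V=0 FIRE
t=8: input=0 -> V=0
t=9: input=1 -> V=5
t=10: input=1 -> V=7
t=11: input=4 -> V=0 FIRE
t=12: input=4 -> V=0 FIRE

Answer: 2 1 1 1 1 4 1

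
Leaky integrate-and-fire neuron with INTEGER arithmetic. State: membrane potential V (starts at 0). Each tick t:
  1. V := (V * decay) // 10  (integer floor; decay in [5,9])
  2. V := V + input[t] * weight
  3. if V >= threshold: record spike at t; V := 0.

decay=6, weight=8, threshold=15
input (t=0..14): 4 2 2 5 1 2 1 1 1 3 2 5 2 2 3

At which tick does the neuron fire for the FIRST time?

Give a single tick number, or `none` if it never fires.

Answer: 0

Derivation:
t=0: input=4 -> V=0 FIRE
t=1: input=2 -> V=0 FIRE
t=2: input=2 -> V=0 FIRE
t=3: input=5 -> V=0 FIRE
t=4: input=1 -> V=8
t=5: input=2 -> V=0 FIRE
t=6: input=1 -> V=8
t=7: input=1 -> V=12
t=8: input=1 -> V=0 FIRE
t=9: input=3 -> V=0 FIRE
t=10: input=2 -> V=0 FIRE
t=11: input=5 -> V=0 FIRE
t=12: input=2 -> V=0 FIRE
t=13: input=2 -> V=0 FIRE
t=14: input=3 -> V=0 FIRE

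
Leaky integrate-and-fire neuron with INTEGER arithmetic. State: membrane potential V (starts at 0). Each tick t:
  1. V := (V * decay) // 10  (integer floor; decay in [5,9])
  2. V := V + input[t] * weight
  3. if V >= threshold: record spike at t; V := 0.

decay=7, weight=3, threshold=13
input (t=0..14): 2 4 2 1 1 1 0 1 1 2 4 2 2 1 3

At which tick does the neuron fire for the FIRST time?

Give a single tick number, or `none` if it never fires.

Answer: 1

Derivation:
t=0: input=2 -> V=6
t=1: input=4 -> V=0 FIRE
t=2: input=2 -> V=6
t=3: input=1 -> V=7
t=4: input=1 -> V=7
t=5: input=1 -> V=7
t=6: input=0 -> V=4
t=7: input=1 -> V=5
t=8: input=1 -> V=6
t=9: input=2 -> V=10
t=10: input=4 -> V=0 FIRE
t=11: input=2 -> V=6
t=12: input=2 -> V=10
t=13: input=1 -> V=10
t=14: input=3 -> V=0 FIRE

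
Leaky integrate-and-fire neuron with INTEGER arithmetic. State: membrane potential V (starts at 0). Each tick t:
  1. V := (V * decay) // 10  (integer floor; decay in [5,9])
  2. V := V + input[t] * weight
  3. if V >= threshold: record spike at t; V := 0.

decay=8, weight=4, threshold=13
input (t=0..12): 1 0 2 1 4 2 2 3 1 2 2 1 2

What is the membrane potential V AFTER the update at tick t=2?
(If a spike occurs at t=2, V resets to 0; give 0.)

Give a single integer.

Answer: 10

Derivation:
t=0: input=1 -> V=4
t=1: input=0 -> V=3
t=2: input=2 -> V=10
t=3: input=1 -> V=12
t=4: input=4 -> V=0 FIRE
t=5: input=2 -> V=8
t=6: input=2 -> V=0 FIRE
t=7: input=3 -> V=12
t=8: input=1 -> V=0 FIRE
t=9: input=2 -> V=8
t=10: input=2 -> V=0 FIRE
t=11: input=1 -> V=4
t=12: input=2 -> V=11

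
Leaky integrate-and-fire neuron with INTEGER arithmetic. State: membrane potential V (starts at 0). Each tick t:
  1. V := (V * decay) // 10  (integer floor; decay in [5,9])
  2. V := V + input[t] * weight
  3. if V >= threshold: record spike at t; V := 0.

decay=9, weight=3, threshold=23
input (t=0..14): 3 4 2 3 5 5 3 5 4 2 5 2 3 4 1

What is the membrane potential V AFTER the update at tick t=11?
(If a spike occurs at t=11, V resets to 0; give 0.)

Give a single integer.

t=0: input=3 -> V=9
t=1: input=4 -> V=20
t=2: input=2 -> V=0 FIRE
t=3: input=3 -> V=9
t=4: input=5 -> V=0 FIRE
t=5: input=5 -> V=15
t=6: input=3 -> V=22
t=7: input=5 -> V=0 FIRE
t=8: input=4 -> V=12
t=9: input=2 -> V=16
t=10: input=5 -> V=0 FIRE
t=11: input=2 -> V=6
t=12: input=3 -> V=14
t=13: input=4 -> V=0 FIRE
t=14: input=1 -> V=3

Answer: 6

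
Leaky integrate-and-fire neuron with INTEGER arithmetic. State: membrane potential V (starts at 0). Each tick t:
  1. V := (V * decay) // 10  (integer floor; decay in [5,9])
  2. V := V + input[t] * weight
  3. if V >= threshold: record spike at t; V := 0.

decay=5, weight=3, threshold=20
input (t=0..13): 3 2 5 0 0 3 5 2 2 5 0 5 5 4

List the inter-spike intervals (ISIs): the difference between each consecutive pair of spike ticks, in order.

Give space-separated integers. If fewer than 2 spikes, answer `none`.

t=0: input=3 -> V=9
t=1: input=2 -> V=10
t=2: input=5 -> V=0 FIRE
t=3: input=0 -> V=0
t=4: input=0 -> V=0
t=5: input=3 -> V=9
t=6: input=5 -> V=19
t=7: input=2 -> V=15
t=8: input=2 -> V=13
t=9: input=5 -> V=0 FIRE
t=10: input=0 -> V=0
t=11: input=5 -> V=15
t=12: input=5 -> V=0 FIRE
t=13: input=4 -> V=12

Answer: 7 3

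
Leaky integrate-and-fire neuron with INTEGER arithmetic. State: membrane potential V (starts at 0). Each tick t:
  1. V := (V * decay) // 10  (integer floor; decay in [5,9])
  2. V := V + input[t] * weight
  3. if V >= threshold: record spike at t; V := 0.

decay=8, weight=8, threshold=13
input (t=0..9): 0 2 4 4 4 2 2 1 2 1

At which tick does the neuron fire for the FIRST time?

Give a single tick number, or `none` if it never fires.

Answer: 1

Derivation:
t=0: input=0 -> V=0
t=1: input=2 -> V=0 FIRE
t=2: input=4 -> V=0 FIRE
t=3: input=4 -> V=0 FIRE
t=4: input=4 -> V=0 FIRE
t=5: input=2 -> V=0 FIRE
t=6: input=2 -> V=0 FIRE
t=7: input=1 -> V=8
t=8: input=2 -> V=0 FIRE
t=9: input=1 -> V=8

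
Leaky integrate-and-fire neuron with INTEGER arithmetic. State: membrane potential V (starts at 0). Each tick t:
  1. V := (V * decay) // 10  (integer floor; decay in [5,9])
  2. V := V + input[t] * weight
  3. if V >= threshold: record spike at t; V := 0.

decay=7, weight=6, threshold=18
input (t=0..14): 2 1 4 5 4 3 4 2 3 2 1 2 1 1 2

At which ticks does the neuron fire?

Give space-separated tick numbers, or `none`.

Answer: 2 3 4 5 6 8 11 14

Derivation:
t=0: input=2 -> V=12
t=1: input=1 -> V=14
t=2: input=4 -> V=0 FIRE
t=3: input=5 -> V=0 FIRE
t=4: input=4 -> V=0 FIRE
t=5: input=3 -> V=0 FIRE
t=6: input=4 -> V=0 FIRE
t=7: input=2 -> V=12
t=8: input=3 -> V=0 FIRE
t=9: input=2 -> V=12
t=10: input=1 -> V=14
t=11: input=2 -> V=0 FIRE
t=12: input=1 -> V=6
t=13: input=1 -> V=10
t=14: input=2 -> V=0 FIRE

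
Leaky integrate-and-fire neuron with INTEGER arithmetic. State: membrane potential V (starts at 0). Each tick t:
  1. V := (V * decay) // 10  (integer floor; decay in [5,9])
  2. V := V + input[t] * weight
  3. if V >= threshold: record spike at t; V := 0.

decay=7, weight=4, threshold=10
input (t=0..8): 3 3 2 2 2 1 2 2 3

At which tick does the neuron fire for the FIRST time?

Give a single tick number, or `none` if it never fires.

Answer: 0

Derivation:
t=0: input=3 -> V=0 FIRE
t=1: input=3 -> V=0 FIRE
t=2: input=2 -> V=8
t=3: input=2 -> V=0 FIRE
t=4: input=2 -> V=8
t=5: input=1 -> V=9
t=6: input=2 -> V=0 FIRE
t=7: input=2 -> V=8
t=8: input=3 -> V=0 FIRE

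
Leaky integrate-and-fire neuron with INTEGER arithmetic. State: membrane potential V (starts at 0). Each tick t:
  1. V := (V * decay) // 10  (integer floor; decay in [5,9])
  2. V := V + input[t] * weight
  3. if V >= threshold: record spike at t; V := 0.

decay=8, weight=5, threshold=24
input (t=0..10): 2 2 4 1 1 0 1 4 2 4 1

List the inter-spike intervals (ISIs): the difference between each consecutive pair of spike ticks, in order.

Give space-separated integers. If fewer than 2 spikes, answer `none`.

Answer: 5 2

Derivation:
t=0: input=2 -> V=10
t=1: input=2 -> V=18
t=2: input=4 -> V=0 FIRE
t=3: input=1 -> V=5
t=4: input=1 -> V=9
t=5: input=0 -> V=7
t=6: input=1 -> V=10
t=7: input=4 -> V=0 FIRE
t=8: input=2 -> V=10
t=9: input=4 -> V=0 FIRE
t=10: input=1 -> V=5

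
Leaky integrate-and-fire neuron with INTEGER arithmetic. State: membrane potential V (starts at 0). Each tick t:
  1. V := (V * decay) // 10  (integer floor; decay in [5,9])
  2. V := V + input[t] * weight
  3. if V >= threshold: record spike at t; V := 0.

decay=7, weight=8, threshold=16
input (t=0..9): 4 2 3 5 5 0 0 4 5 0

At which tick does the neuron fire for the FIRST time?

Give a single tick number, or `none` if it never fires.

t=0: input=4 -> V=0 FIRE
t=1: input=2 -> V=0 FIRE
t=2: input=3 -> V=0 FIRE
t=3: input=5 -> V=0 FIRE
t=4: input=5 -> V=0 FIRE
t=5: input=0 -> V=0
t=6: input=0 -> V=0
t=7: input=4 -> V=0 FIRE
t=8: input=5 -> V=0 FIRE
t=9: input=0 -> V=0

Answer: 0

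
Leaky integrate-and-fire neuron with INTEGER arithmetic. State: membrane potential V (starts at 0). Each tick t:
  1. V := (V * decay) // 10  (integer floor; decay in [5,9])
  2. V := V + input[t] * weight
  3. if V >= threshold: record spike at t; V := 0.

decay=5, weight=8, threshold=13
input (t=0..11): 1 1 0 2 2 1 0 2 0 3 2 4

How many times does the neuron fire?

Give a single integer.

t=0: input=1 -> V=8
t=1: input=1 -> V=12
t=2: input=0 -> V=6
t=3: input=2 -> V=0 FIRE
t=4: input=2 -> V=0 FIRE
t=5: input=1 -> V=8
t=6: input=0 -> V=4
t=7: input=2 -> V=0 FIRE
t=8: input=0 -> V=0
t=9: input=3 -> V=0 FIRE
t=10: input=2 -> V=0 FIRE
t=11: input=4 -> V=0 FIRE

Answer: 6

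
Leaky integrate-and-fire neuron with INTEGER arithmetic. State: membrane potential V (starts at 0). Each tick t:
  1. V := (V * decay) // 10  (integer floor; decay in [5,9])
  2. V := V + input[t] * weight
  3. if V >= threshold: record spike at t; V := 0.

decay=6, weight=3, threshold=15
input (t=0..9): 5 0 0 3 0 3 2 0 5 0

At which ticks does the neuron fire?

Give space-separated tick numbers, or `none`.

t=0: input=5 -> V=0 FIRE
t=1: input=0 -> V=0
t=2: input=0 -> V=0
t=3: input=3 -> V=9
t=4: input=0 -> V=5
t=5: input=3 -> V=12
t=6: input=2 -> V=13
t=7: input=0 -> V=7
t=8: input=5 -> V=0 FIRE
t=9: input=0 -> V=0

Answer: 0 8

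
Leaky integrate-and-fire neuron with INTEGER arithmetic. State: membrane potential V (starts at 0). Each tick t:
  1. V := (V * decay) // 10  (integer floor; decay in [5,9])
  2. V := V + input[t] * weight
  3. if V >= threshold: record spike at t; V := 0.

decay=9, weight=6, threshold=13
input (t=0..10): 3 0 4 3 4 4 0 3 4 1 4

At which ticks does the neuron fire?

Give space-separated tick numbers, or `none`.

Answer: 0 2 3 4 5 7 8 10

Derivation:
t=0: input=3 -> V=0 FIRE
t=1: input=0 -> V=0
t=2: input=4 -> V=0 FIRE
t=3: input=3 -> V=0 FIRE
t=4: input=4 -> V=0 FIRE
t=5: input=4 -> V=0 FIRE
t=6: input=0 -> V=0
t=7: input=3 -> V=0 FIRE
t=8: input=4 -> V=0 FIRE
t=9: input=1 -> V=6
t=10: input=4 -> V=0 FIRE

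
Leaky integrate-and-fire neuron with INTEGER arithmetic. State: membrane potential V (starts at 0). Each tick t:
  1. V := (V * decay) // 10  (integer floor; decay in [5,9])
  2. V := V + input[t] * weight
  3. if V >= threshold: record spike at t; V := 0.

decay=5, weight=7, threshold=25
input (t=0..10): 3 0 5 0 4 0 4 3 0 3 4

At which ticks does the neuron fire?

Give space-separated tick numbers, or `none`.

t=0: input=3 -> V=21
t=1: input=0 -> V=10
t=2: input=5 -> V=0 FIRE
t=3: input=0 -> V=0
t=4: input=4 -> V=0 FIRE
t=5: input=0 -> V=0
t=6: input=4 -> V=0 FIRE
t=7: input=3 -> V=21
t=8: input=0 -> V=10
t=9: input=3 -> V=0 FIRE
t=10: input=4 -> V=0 FIRE

Answer: 2 4 6 9 10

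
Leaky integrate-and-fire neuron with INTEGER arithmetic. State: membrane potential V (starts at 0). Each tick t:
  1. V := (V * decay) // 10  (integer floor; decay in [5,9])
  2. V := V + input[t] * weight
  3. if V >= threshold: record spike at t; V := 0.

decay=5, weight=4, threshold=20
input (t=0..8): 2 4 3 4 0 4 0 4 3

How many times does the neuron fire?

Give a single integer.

Answer: 3

Derivation:
t=0: input=2 -> V=8
t=1: input=4 -> V=0 FIRE
t=2: input=3 -> V=12
t=3: input=4 -> V=0 FIRE
t=4: input=0 -> V=0
t=5: input=4 -> V=16
t=6: input=0 -> V=8
t=7: input=4 -> V=0 FIRE
t=8: input=3 -> V=12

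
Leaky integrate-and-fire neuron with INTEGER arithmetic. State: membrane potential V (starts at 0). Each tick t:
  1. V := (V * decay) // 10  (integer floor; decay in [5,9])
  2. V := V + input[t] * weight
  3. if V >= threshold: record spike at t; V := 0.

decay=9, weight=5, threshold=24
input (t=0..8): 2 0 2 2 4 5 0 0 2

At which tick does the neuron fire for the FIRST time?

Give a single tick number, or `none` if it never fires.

t=0: input=2 -> V=10
t=1: input=0 -> V=9
t=2: input=2 -> V=18
t=3: input=2 -> V=0 FIRE
t=4: input=4 -> V=20
t=5: input=5 -> V=0 FIRE
t=6: input=0 -> V=0
t=7: input=0 -> V=0
t=8: input=2 -> V=10

Answer: 3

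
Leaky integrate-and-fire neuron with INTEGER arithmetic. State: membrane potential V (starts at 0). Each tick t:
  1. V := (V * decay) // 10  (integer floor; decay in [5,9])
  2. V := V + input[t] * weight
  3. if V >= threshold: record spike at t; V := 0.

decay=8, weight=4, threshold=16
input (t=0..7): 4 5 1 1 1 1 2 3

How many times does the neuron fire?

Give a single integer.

t=0: input=4 -> V=0 FIRE
t=1: input=5 -> V=0 FIRE
t=2: input=1 -> V=4
t=3: input=1 -> V=7
t=4: input=1 -> V=9
t=5: input=1 -> V=11
t=6: input=2 -> V=0 FIRE
t=7: input=3 -> V=12

Answer: 3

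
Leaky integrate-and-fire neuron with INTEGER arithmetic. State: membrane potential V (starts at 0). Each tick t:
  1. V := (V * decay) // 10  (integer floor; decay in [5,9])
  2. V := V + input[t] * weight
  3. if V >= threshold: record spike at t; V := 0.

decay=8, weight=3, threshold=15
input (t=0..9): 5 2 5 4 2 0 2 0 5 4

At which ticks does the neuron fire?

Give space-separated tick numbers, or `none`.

t=0: input=5 -> V=0 FIRE
t=1: input=2 -> V=6
t=2: input=5 -> V=0 FIRE
t=3: input=4 -> V=12
t=4: input=2 -> V=0 FIRE
t=5: input=0 -> V=0
t=6: input=2 -> V=6
t=7: input=0 -> V=4
t=8: input=5 -> V=0 FIRE
t=9: input=4 -> V=12

Answer: 0 2 4 8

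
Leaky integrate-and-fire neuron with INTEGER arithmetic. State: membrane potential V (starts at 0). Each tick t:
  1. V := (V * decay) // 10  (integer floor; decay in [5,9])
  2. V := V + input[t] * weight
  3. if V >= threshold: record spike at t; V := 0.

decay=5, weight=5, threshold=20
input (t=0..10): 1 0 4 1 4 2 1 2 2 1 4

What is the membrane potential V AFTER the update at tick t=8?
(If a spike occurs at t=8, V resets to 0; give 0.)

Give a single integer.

t=0: input=1 -> V=5
t=1: input=0 -> V=2
t=2: input=4 -> V=0 FIRE
t=3: input=1 -> V=5
t=4: input=4 -> V=0 FIRE
t=5: input=2 -> V=10
t=6: input=1 -> V=10
t=7: input=2 -> V=15
t=8: input=2 -> V=17
t=9: input=1 -> V=13
t=10: input=4 -> V=0 FIRE

Answer: 17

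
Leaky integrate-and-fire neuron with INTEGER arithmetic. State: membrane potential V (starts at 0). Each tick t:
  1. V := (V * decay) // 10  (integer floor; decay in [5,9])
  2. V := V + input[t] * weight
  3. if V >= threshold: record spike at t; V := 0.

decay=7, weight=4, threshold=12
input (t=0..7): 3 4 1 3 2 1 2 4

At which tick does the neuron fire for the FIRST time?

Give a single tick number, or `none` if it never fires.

Answer: 0

Derivation:
t=0: input=3 -> V=0 FIRE
t=1: input=4 -> V=0 FIRE
t=2: input=1 -> V=4
t=3: input=3 -> V=0 FIRE
t=4: input=2 -> V=8
t=5: input=1 -> V=9
t=6: input=2 -> V=0 FIRE
t=7: input=4 -> V=0 FIRE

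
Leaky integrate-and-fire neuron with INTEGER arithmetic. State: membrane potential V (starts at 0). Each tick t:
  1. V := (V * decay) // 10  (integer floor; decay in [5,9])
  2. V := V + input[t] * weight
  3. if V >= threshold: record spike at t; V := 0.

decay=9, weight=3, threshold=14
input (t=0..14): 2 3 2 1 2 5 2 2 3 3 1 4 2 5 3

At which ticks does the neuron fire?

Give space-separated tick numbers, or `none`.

t=0: input=2 -> V=6
t=1: input=3 -> V=0 FIRE
t=2: input=2 -> V=6
t=3: input=1 -> V=8
t=4: input=2 -> V=13
t=5: input=5 -> V=0 FIRE
t=6: input=2 -> V=6
t=7: input=2 -> V=11
t=8: input=3 -> V=0 FIRE
t=9: input=3 -> V=9
t=10: input=1 -> V=11
t=11: input=4 -> V=0 FIRE
t=12: input=2 -> V=6
t=13: input=5 -> V=0 FIRE
t=14: input=3 -> V=9

Answer: 1 5 8 11 13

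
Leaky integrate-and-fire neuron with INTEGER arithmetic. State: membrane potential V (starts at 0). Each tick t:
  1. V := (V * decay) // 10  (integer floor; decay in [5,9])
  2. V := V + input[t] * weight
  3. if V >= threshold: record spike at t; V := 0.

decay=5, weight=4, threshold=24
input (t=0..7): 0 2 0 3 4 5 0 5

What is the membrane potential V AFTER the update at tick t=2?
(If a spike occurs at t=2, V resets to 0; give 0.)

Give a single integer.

Answer: 4

Derivation:
t=0: input=0 -> V=0
t=1: input=2 -> V=8
t=2: input=0 -> V=4
t=3: input=3 -> V=14
t=4: input=4 -> V=23
t=5: input=5 -> V=0 FIRE
t=6: input=0 -> V=0
t=7: input=5 -> V=20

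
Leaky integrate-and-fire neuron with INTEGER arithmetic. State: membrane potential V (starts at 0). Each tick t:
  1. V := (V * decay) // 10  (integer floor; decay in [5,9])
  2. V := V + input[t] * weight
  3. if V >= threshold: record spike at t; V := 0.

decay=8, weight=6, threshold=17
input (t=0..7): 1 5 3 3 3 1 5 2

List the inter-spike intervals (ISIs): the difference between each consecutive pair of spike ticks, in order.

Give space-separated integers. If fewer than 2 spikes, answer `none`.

Answer: 1 1 1 2

Derivation:
t=0: input=1 -> V=6
t=1: input=5 -> V=0 FIRE
t=2: input=3 -> V=0 FIRE
t=3: input=3 -> V=0 FIRE
t=4: input=3 -> V=0 FIRE
t=5: input=1 -> V=6
t=6: input=5 -> V=0 FIRE
t=7: input=2 -> V=12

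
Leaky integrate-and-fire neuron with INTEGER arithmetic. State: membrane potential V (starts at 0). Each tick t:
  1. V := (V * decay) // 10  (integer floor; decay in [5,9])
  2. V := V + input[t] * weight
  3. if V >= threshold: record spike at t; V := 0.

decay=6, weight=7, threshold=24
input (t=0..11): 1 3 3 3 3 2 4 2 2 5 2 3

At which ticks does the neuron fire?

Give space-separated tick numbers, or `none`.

t=0: input=1 -> V=7
t=1: input=3 -> V=0 FIRE
t=2: input=3 -> V=21
t=3: input=3 -> V=0 FIRE
t=4: input=3 -> V=21
t=5: input=2 -> V=0 FIRE
t=6: input=4 -> V=0 FIRE
t=7: input=2 -> V=14
t=8: input=2 -> V=22
t=9: input=5 -> V=0 FIRE
t=10: input=2 -> V=14
t=11: input=3 -> V=0 FIRE

Answer: 1 3 5 6 9 11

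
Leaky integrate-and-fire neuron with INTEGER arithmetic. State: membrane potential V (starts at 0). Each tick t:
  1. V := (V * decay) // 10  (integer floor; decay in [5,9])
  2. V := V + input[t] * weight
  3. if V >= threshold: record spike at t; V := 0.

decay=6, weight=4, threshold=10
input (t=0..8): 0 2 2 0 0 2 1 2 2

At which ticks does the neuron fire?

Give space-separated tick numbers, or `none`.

Answer: 2 7

Derivation:
t=0: input=0 -> V=0
t=1: input=2 -> V=8
t=2: input=2 -> V=0 FIRE
t=3: input=0 -> V=0
t=4: input=0 -> V=0
t=5: input=2 -> V=8
t=6: input=1 -> V=8
t=7: input=2 -> V=0 FIRE
t=8: input=2 -> V=8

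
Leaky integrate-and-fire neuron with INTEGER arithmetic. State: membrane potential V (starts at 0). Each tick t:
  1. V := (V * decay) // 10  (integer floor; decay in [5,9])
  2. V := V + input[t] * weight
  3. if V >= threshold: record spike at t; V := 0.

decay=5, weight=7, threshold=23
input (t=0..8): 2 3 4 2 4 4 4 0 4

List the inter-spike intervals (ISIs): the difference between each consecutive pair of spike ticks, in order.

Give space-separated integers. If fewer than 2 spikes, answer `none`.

Answer: 1 2 1 1 2

Derivation:
t=0: input=2 -> V=14
t=1: input=3 -> V=0 FIRE
t=2: input=4 -> V=0 FIRE
t=3: input=2 -> V=14
t=4: input=4 -> V=0 FIRE
t=5: input=4 -> V=0 FIRE
t=6: input=4 -> V=0 FIRE
t=7: input=0 -> V=0
t=8: input=4 -> V=0 FIRE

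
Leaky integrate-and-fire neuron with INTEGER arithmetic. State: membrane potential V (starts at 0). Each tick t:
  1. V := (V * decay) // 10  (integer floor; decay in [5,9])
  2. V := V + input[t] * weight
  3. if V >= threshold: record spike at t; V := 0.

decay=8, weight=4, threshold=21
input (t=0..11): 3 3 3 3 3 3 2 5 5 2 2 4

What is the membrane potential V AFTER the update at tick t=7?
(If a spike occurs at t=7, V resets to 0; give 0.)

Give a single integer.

t=0: input=3 -> V=12
t=1: input=3 -> V=0 FIRE
t=2: input=3 -> V=12
t=3: input=3 -> V=0 FIRE
t=4: input=3 -> V=12
t=5: input=3 -> V=0 FIRE
t=6: input=2 -> V=8
t=7: input=5 -> V=0 FIRE
t=8: input=5 -> V=20
t=9: input=2 -> V=0 FIRE
t=10: input=2 -> V=8
t=11: input=4 -> V=0 FIRE

Answer: 0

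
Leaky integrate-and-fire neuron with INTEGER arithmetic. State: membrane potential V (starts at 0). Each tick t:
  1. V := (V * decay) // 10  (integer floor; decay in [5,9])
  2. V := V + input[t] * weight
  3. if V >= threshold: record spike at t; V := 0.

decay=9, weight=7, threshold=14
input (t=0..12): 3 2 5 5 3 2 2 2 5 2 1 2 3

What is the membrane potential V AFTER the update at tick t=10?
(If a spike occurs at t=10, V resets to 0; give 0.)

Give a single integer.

Answer: 7

Derivation:
t=0: input=3 -> V=0 FIRE
t=1: input=2 -> V=0 FIRE
t=2: input=5 -> V=0 FIRE
t=3: input=5 -> V=0 FIRE
t=4: input=3 -> V=0 FIRE
t=5: input=2 -> V=0 FIRE
t=6: input=2 -> V=0 FIRE
t=7: input=2 -> V=0 FIRE
t=8: input=5 -> V=0 FIRE
t=9: input=2 -> V=0 FIRE
t=10: input=1 -> V=7
t=11: input=2 -> V=0 FIRE
t=12: input=3 -> V=0 FIRE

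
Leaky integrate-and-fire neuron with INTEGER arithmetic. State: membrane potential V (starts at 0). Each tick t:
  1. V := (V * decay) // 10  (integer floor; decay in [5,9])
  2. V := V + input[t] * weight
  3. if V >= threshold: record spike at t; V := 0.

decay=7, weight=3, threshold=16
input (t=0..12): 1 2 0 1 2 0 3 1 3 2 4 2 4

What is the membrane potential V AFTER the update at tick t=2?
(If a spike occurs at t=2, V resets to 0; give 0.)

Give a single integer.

t=0: input=1 -> V=3
t=1: input=2 -> V=8
t=2: input=0 -> V=5
t=3: input=1 -> V=6
t=4: input=2 -> V=10
t=5: input=0 -> V=7
t=6: input=3 -> V=13
t=7: input=1 -> V=12
t=8: input=3 -> V=0 FIRE
t=9: input=2 -> V=6
t=10: input=4 -> V=0 FIRE
t=11: input=2 -> V=6
t=12: input=4 -> V=0 FIRE

Answer: 5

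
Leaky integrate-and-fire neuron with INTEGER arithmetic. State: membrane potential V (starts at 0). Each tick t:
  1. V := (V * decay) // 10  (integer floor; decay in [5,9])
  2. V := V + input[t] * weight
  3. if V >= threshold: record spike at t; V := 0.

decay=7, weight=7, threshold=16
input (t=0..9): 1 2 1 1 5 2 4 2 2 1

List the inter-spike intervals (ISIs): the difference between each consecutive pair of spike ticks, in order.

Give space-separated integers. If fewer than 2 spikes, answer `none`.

t=0: input=1 -> V=7
t=1: input=2 -> V=0 FIRE
t=2: input=1 -> V=7
t=3: input=1 -> V=11
t=4: input=5 -> V=0 FIRE
t=5: input=2 -> V=14
t=6: input=4 -> V=0 FIRE
t=7: input=2 -> V=14
t=8: input=2 -> V=0 FIRE
t=9: input=1 -> V=7

Answer: 3 2 2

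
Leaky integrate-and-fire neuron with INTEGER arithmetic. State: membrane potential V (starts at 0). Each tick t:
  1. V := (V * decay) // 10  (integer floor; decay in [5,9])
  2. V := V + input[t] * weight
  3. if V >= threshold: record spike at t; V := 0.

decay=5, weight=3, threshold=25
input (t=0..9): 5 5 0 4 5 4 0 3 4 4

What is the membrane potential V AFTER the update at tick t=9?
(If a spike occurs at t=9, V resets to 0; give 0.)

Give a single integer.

t=0: input=5 -> V=15
t=1: input=5 -> V=22
t=2: input=0 -> V=11
t=3: input=4 -> V=17
t=4: input=5 -> V=23
t=5: input=4 -> V=23
t=6: input=0 -> V=11
t=7: input=3 -> V=14
t=8: input=4 -> V=19
t=9: input=4 -> V=21

Answer: 21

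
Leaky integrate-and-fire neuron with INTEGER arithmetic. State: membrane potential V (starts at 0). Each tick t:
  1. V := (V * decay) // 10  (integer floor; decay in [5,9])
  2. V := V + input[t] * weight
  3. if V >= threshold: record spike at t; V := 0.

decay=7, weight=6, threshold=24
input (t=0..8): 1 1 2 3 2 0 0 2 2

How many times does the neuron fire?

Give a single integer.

Answer: 1

Derivation:
t=0: input=1 -> V=6
t=1: input=1 -> V=10
t=2: input=2 -> V=19
t=3: input=3 -> V=0 FIRE
t=4: input=2 -> V=12
t=5: input=0 -> V=8
t=6: input=0 -> V=5
t=7: input=2 -> V=15
t=8: input=2 -> V=22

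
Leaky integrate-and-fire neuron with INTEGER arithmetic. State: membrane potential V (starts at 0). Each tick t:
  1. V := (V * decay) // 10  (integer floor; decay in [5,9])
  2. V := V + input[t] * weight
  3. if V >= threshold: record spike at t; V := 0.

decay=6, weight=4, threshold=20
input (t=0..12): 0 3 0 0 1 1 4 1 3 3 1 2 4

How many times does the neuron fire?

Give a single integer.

Answer: 3

Derivation:
t=0: input=0 -> V=0
t=1: input=3 -> V=12
t=2: input=0 -> V=7
t=3: input=0 -> V=4
t=4: input=1 -> V=6
t=5: input=1 -> V=7
t=6: input=4 -> V=0 FIRE
t=7: input=1 -> V=4
t=8: input=3 -> V=14
t=9: input=3 -> V=0 FIRE
t=10: input=1 -> V=4
t=11: input=2 -> V=10
t=12: input=4 -> V=0 FIRE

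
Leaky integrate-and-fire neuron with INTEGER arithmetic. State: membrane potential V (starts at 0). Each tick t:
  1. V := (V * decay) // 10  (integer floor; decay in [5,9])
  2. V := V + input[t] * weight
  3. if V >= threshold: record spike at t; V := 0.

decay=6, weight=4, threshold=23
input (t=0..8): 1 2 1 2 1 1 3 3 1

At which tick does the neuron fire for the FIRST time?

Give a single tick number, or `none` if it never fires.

Answer: none

Derivation:
t=0: input=1 -> V=4
t=1: input=2 -> V=10
t=2: input=1 -> V=10
t=3: input=2 -> V=14
t=4: input=1 -> V=12
t=5: input=1 -> V=11
t=6: input=3 -> V=18
t=7: input=3 -> V=22
t=8: input=1 -> V=17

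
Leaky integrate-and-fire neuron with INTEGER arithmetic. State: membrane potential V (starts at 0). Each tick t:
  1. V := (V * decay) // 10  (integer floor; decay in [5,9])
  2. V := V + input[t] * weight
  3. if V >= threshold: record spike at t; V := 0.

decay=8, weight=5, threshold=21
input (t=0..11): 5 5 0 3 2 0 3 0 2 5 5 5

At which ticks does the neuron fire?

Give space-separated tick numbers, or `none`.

Answer: 0 1 4 9 10 11

Derivation:
t=0: input=5 -> V=0 FIRE
t=1: input=5 -> V=0 FIRE
t=2: input=0 -> V=0
t=3: input=3 -> V=15
t=4: input=2 -> V=0 FIRE
t=5: input=0 -> V=0
t=6: input=3 -> V=15
t=7: input=0 -> V=12
t=8: input=2 -> V=19
t=9: input=5 -> V=0 FIRE
t=10: input=5 -> V=0 FIRE
t=11: input=5 -> V=0 FIRE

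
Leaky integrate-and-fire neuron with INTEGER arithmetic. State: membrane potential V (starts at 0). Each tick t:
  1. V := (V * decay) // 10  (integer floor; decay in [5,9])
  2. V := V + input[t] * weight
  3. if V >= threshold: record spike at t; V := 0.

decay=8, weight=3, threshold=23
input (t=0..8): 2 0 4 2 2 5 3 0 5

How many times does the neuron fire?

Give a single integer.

Answer: 1

Derivation:
t=0: input=2 -> V=6
t=1: input=0 -> V=4
t=2: input=4 -> V=15
t=3: input=2 -> V=18
t=4: input=2 -> V=20
t=5: input=5 -> V=0 FIRE
t=6: input=3 -> V=9
t=7: input=0 -> V=7
t=8: input=5 -> V=20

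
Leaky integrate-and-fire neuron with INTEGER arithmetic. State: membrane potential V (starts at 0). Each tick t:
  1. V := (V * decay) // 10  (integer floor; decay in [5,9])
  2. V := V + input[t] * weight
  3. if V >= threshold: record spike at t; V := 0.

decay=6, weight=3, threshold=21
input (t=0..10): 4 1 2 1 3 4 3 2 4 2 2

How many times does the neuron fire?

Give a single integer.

t=0: input=4 -> V=12
t=1: input=1 -> V=10
t=2: input=2 -> V=12
t=3: input=1 -> V=10
t=4: input=3 -> V=15
t=5: input=4 -> V=0 FIRE
t=6: input=3 -> V=9
t=7: input=2 -> V=11
t=8: input=4 -> V=18
t=9: input=2 -> V=16
t=10: input=2 -> V=15

Answer: 1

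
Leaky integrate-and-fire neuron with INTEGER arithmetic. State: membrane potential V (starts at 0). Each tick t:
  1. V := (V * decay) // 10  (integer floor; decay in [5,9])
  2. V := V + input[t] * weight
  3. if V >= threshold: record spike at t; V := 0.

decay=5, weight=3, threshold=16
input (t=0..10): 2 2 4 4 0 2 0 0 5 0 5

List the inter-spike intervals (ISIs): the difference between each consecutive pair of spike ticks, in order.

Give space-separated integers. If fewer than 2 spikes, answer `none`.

t=0: input=2 -> V=6
t=1: input=2 -> V=9
t=2: input=4 -> V=0 FIRE
t=3: input=4 -> V=12
t=4: input=0 -> V=6
t=5: input=2 -> V=9
t=6: input=0 -> V=4
t=7: input=0 -> V=2
t=8: input=5 -> V=0 FIRE
t=9: input=0 -> V=0
t=10: input=5 -> V=15

Answer: 6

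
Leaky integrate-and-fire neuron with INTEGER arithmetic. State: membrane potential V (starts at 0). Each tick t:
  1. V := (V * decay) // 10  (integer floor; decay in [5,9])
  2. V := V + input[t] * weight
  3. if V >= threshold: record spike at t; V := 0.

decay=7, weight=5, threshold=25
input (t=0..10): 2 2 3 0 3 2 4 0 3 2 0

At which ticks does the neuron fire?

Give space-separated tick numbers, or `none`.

Answer: 2 6

Derivation:
t=0: input=2 -> V=10
t=1: input=2 -> V=17
t=2: input=3 -> V=0 FIRE
t=3: input=0 -> V=0
t=4: input=3 -> V=15
t=5: input=2 -> V=20
t=6: input=4 -> V=0 FIRE
t=7: input=0 -> V=0
t=8: input=3 -> V=15
t=9: input=2 -> V=20
t=10: input=0 -> V=14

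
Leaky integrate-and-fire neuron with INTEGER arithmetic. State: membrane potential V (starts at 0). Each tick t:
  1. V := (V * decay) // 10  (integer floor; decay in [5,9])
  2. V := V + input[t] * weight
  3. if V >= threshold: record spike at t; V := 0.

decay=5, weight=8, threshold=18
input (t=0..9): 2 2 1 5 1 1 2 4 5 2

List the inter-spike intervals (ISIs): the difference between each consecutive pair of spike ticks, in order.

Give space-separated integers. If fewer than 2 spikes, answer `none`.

t=0: input=2 -> V=16
t=1: input=2 -> V=0 FIRE
t=2: input=1 -> V=8
t=3: input=5 -> V=0 FIRE
t=4: input=1 -> V=8
t=5: input=1 -> V=12
t=6: input=2 -> V=0 FIRE
t=7: input=4 -> V=0 FIRE
t=8: input=5 -> V=0 FIRE
t=9: input=2 -> V=16

Answer: 2 3 1 1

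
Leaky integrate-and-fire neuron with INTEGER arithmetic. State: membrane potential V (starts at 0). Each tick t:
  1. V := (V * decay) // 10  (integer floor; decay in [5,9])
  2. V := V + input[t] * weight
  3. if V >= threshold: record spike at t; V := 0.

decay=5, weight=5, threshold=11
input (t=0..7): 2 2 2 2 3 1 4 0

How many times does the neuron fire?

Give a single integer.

Answer: 4

Derivation:
t=0: input=2 -> V=10
t=1: input=2 -> V=0 FIRE
t=2: input=2 -> V=10
t=3: input=2 -> V=0 FIRE
t=4: input=3 -> V=0 FIRE
t=5: input=1 -> V=5
t=6: input=4 -> V=0 FIRE
t=7: input=0 -> V=0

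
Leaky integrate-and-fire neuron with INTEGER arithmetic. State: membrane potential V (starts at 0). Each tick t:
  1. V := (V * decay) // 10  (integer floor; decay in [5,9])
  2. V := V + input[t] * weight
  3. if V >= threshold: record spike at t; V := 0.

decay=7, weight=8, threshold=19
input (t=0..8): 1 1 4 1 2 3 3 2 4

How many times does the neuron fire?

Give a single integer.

Answer: 5

Derivation:
t=0: input=1 -> V=8
t=1: input=1 -> V=13
t=2: input=4 -> V=0 FIRE
t=3: input=1 -> V=8
t=4: input=2 -> V=0 FIRE
t=5: input=3 -> V=0 FIRE
t=6: input=3 -> V=0 FIRE
t=7: input=2 -> V=16
t=8: input=4 -> V=0 FIRE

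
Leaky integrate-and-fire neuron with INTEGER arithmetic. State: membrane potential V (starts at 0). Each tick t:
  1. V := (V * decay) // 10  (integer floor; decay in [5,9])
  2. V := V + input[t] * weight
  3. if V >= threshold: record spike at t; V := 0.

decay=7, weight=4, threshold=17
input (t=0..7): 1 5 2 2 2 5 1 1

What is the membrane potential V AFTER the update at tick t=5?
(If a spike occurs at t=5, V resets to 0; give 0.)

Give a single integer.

t=0: input=1 -> V=4
t=1: input=5 -> V=0 FIRE
t=2: input=2 -> V=8
t=3: input=2 -> V=13
t=4: input=2 -> V=0 FIRE
t=5: input=5 -> V=0 FIRE
t=6: input=1 -> V=4
t=7: input=1 -> V=6

Answer: 0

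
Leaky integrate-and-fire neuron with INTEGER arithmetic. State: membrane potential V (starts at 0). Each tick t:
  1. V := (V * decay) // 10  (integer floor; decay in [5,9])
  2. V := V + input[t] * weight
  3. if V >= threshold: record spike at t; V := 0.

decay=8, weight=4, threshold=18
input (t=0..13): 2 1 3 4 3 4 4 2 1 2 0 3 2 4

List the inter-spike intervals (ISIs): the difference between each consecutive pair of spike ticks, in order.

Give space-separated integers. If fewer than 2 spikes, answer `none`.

Answer: 2 2 5 2

Derivation:
t=0: input=2 -> V=8
t=1: input=1 -> V=10
t=2: input=3 -> V=0 FIRE
t=3: input=4 -> V=16
t=4: input=3 -> V=0 FIRE
t=5: input=4 -> V=16
t=6: input=4 -> V=0 FIRE
t=7: input=2 -> V=8
t=8: input=1 -> V=10
t=9: input=2 -> V=16
t=10: input=0 -> V=12
t=11: input=3 -> V=0 FIRE
t=12: input=2 -> V=8
t=13: input=4 -> V=0 FIRE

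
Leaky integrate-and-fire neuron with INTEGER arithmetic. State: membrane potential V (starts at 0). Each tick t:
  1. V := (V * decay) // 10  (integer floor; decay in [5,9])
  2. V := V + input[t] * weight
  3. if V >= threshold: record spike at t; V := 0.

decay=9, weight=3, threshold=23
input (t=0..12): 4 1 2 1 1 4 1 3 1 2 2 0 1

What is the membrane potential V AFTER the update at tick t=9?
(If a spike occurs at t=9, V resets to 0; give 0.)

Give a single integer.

Answer: 16

Derivation:
t=0: input=4 -> V=12
t=1: input=1 -> V=13
t=2: input=2 -> V=17
t=3: input=1 -> V=18
t=4: input=1 -> V=19
t=5: input=4 -> V=0 FIRE
t=6: input=1 -> V=3
t=7: input=3 -> V=11
t=8: input=1 -> V=12
t=9: input=2 -> V=16
t=10: input=2 -> V=20
t=11: input=0 -> V=18
t=12: input=1 -> V=19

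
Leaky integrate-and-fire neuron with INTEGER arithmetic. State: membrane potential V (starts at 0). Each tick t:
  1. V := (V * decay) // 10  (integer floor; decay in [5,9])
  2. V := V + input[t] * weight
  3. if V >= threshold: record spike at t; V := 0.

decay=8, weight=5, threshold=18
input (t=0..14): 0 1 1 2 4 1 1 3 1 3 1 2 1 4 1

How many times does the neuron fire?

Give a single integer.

Answer: 4

Derivation:
t=0: input=0 -> V=0
t=1: input=1 -> V=5
t=2: input=1 -> V=9
t=3: input=2 -> V=17
t=4: input=4 -> V=0 FIRE
t=5: input=1 -> V=5
t=6: input=1 -> V=9
t=7: input=3 -> V=0 FIRE
t=8: input=1 -> V=5
t=9: input=3 -> V=0 FIRE
t=10: input=1 -> V=5
t=11: input=2 -> V=14
t=12: input=1 -> V=16
t=13: input=4 -> V=0 FIRE
t=14: input=1 -> V=5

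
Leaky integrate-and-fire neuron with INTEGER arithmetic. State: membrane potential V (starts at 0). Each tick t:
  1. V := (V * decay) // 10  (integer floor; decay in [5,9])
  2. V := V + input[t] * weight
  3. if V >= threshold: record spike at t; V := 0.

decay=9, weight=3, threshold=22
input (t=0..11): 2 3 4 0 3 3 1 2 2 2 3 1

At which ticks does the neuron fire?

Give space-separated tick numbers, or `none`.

t=0: input=2 -> V=6
t=1: input=3 -> V=14
t=2: input=4 -> V=0 FIRE
t=3: input=0 -> V=0
t=4: input=3 -> V=9
t=5: input=3 -> V=17
t=6: input=1 -> V=18
t=7: input=2 -> V=0 FIRE
t=8: input=2 -> V=6
t=9: input=2 -> V=11
t=10: input=3 -> V=18
t=11: input=1 -> V=19

Answer: 2 7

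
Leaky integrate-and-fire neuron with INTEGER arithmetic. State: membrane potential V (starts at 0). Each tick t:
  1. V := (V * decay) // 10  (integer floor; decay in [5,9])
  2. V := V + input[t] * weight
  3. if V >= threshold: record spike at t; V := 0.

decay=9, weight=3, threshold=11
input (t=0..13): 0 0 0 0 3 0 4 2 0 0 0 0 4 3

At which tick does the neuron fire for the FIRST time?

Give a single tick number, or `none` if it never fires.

t=0: input=0 -> V=0
t=1: input=0 -> V=0
t=2: input=0 -> V=0
t=3: input=0 -> V=0
t=4: input=3 -> V=9
t=5: input=0 -> V=8
t=6: input=4 -> V=0 FIRE
t=7: input=2 -> V=6
t=8: input=0 -> V=5
t=9: input=0 -> V=4
t=10: input=0 -> V=3
t=11: input=0 -> V=2
t=12: input=4 -> V=0 FIRE
t=13: input=3 -> V=9

Answer: 6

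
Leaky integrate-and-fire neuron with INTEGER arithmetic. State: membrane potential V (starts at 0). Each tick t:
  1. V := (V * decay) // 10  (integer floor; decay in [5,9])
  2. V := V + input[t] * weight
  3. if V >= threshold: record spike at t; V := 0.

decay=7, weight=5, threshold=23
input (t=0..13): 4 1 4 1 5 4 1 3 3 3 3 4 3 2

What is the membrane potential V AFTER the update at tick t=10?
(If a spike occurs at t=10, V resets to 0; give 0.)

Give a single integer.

t=0: input=4 -> V=20
t=1: input=1 -> V=19
t=2: input=4 -> V=0 FIRE
t=3: input=1 -> V=5
t=4: input=5 -> V=0 FIRE
t=5: input=4 -> V=20
t=6: input=1 -> V=19
t=7: input=3 -> V=0 FIRE
t=8: input=3 -> V=15
t=9: input=3 -> V=0 FIRE
t=10: input=3 -> V=15
t=11: input=4 -> V=0 FIRE
t=12: input=3 -> V=15
t=13: input=2 -> V=20

Answer: 15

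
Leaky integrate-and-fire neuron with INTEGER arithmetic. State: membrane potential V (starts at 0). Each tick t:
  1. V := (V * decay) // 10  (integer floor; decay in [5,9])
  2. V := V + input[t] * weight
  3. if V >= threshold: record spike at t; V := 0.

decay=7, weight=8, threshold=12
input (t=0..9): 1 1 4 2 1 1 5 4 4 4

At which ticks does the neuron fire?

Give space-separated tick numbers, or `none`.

Answer: 1 2 3 5 6 7 8 9

Derivation:
t=0: input=1 -> V=8
t=1: input=1 -> V=0 FIRE
t=2: input=4 -> V=0 FIRE
t=3: input=2 -> V=0 FIRE
t=4: input=1 -> V=8
t=5: input=1 -> V=0 FIRE
t=6: input=5 -> V=0 FIRE
t=7: input=4 -> V=0 FIRE
t=8: input=4 -> V=0 FIRE
t=9: input=4 -> V=0 FIRE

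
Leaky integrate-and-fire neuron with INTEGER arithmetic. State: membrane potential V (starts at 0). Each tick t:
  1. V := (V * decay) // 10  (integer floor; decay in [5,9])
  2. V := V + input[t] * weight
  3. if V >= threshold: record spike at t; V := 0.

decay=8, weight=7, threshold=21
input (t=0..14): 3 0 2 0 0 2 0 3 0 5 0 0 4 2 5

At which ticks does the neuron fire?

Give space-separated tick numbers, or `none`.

Answer: 0 7 9 12 14

Derivation:
t=0: input=3 -> V=0 FIRE
t=1: input=0 -> V=0
t=2: input=2 -> V=14
t=3: input=0 -> V=11
t=4: input=0 -> V=8
t=5: input=2 -> V=20
t=6: input=0 -> V=16
t=7: input=3 -> V=0 FIRE
t=8: input=0 -> V=0
t=9: input=5 -> V=0 FIRE
t=10: input=0 -> V=0
t=11: input=0 -> V=0
t=12: input=4 -> V=0 FIRE
t=13: input=2 -> V=14
t=14: input=5 -> V=0 FIRE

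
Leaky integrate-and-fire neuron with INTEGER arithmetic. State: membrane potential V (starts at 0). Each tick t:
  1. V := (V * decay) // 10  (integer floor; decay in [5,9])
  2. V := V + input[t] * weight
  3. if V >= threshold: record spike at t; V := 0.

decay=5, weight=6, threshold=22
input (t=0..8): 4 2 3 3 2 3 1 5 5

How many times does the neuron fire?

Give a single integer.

Answer: 5

Derivation:
t=0: input=4 -> V=0 FIRE
t=1: input=2 -> V=12
t=2: input=3 -> V=0 FIRE
t=3: input=3 -> V=18
t=4: input=2 -> V=21
t=5: input=3 -> V=0 FIRE
t=6: input=1 -> V=6
t=7: input=5 -> V=0 FIRE
t=8: input=5 -> V=0 FIRE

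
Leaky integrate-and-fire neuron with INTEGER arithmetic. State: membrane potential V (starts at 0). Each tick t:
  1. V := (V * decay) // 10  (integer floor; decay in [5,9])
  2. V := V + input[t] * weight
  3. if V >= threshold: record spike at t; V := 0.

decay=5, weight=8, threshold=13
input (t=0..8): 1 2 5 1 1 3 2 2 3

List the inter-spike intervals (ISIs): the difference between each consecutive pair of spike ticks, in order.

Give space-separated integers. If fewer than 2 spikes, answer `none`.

Answer: 1 3 1 1 1

Derivation:
t=0: input=1 -> V=8
t=1: input=2 -> V=0 FIRE
t=2: input=5 -> V=0 FIRE
t=3: input=1 -> V=8
t=4: input=1 -> V=12
t=5: input=3 -> V=0 FIRE
t=6: input=2 -> V=0 FIRE
t=7: input=2 -> V=0 FIRE
t=8: input=3 -> V=0 FIRE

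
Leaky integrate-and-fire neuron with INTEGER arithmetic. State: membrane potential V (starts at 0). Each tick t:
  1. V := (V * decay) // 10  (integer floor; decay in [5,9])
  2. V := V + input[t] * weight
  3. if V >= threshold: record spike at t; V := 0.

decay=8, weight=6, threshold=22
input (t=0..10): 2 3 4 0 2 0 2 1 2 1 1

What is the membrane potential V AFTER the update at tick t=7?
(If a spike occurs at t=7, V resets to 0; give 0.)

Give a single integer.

Answer: 21

Derivation:
t=0: input=2 -> V=12
t=1: input=3 -> V=0 FIRE
t=2: input=4 -> V=0 FIRE
t=3: input=0 -> V=0
t=4: input=2 -> V=12
t=5: input=0 -> V=9
t=6: input=2 -> V=19
t=7: input=1 -> V=21
t=8: input=2 -> V=0 FIRE
t=9: input=1 -> V=6
t=10: input=1 -> V=10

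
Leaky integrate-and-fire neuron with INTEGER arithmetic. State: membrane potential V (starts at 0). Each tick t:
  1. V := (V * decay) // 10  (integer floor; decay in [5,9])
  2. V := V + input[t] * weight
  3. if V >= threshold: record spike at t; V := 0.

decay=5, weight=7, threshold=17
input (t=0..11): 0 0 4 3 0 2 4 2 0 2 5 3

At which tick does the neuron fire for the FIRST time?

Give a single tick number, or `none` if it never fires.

t=0: input=0 -> V=0
t=1: input=0 -> V=0
t=2: input=4 -> V=0 FIRE
t=3: input=3 -> V=0 FIRE
t=4: input=0 -> V=0
t=5: input=2 -> V=14
t=6: input=4 -> V=0 FIRE
t=7: input=2 -> V=14
t=8: input=0 -> V=7
t=9: input=2 -> V=0 FIRE
t=10: input=5 -> V=0 FIRE
t=11: input=3 -> V=0 FIRE

Answer: 2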